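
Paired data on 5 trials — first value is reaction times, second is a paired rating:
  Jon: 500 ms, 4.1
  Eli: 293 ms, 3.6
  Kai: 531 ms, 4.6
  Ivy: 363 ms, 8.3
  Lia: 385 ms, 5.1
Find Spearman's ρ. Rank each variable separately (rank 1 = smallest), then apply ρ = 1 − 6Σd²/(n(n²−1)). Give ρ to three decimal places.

0.100

Ranks of variable 1: 4, 1, 5, 2, 3
Ranks of variable 2: 2, 1, 3, 5, 4
d = r₁ − r₂: 2, 0, 2, -3, -1
d²: 4, 0, 4, 9, 1; Σd² = 18
ρ = 1 − 6·18/(5·24) = 1 − 108/120 = 0.100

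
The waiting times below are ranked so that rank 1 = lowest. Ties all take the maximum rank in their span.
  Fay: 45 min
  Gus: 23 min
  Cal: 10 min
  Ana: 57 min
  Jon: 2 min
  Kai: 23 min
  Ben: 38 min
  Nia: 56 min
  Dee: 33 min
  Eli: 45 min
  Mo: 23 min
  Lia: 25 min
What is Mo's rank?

5

Sorted (ascending): 2, 10, 23, 23, 23, 25, 33, 38, 45, 45, 56, 57
The 3 values of 23 occupy positions 3–5 → each gets rank 5.
The 2 values of 45 occupy positions 9–10 → each gets rank 10.
Mo has value 23 min → rank 5.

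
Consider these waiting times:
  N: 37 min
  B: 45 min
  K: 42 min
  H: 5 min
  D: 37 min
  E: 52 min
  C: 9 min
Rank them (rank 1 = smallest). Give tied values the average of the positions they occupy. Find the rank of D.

3.5

Sorted (ascending): 5, 9, 37, 37, 42, 45, 52
The 2 values of 37 occupy positions 3–4 → average rank (3+4)/2 = 3.5.
D has value 37 min → rank 3.5.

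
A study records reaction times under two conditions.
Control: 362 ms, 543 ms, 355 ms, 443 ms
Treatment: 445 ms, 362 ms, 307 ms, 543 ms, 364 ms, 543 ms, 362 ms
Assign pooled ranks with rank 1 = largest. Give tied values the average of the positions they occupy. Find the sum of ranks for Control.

Sorted (descending): 543, 543, 543, 445, 443, 364, 362, 362, 362, 355, 307
The 3 values of 543 occupy positions 1–3 → average rank 2.
The 3 values of 362 occupy positions 7–9 → average rank 8.
Control values → pooled ranks: 362→8, 543→2, 355→10, 443→5
Rank sum = 8 + 2 + 10 + 5 = 25

25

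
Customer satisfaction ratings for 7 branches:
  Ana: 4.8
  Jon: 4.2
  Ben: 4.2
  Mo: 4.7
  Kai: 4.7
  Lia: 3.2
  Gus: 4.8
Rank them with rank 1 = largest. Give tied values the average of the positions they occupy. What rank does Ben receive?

5.5

Sorted (descending): 4.8, 4.8, 4.7, 4.7, 4.2, 4.2, 3.2
The 2 values of 4.8 occupy positions 1–2 → average rank (1+2)/2 = 1.5.
The 2 values of 4.7 occupy positions 3–4 → average rank (3+4)/2 = 3.5.
The 2 values of 4.2 occupy positions 5–6 → average rank (5+6)/2 = 5.5.
Ben has value 4.2 → rank 5.5.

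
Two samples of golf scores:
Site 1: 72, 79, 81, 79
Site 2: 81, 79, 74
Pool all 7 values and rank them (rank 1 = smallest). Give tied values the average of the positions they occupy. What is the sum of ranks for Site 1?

15.5

Sorted (ascending): 72, 74, 79, 79, 79, 81, 81
The 3 values of 79 occupy positions 3–5 → average rank 4.
The 2 values of 81 occupy positions 6–7 → average rank (6+7)/2 = 6.5.
Site 1 values → pooled ranks: 72→1, 79→4, 81→6.5, 79→4
Rank sum = 1 + 4 + 6.5 + 4 = 15.5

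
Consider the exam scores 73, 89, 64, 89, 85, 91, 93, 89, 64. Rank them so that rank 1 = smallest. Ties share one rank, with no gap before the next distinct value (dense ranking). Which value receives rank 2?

Sorted (ascending): 64, 64, 73, 85, 89, 89, 89, 91, 93
The 2 values of 64 share dense rank 1.
The 3 values of 89 share dense rank 4.
Remaining distinct values take the next consecutive integers.
Rank 2 → value 73.

73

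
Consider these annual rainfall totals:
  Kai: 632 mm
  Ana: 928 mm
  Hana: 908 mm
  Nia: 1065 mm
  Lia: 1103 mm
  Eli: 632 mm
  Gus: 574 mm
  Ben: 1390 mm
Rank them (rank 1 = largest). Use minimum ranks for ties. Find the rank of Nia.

Sorted (descending): 1390, 1103, 1065, 928, 908, 632, 632, 574
The 2 values of 632 occupy positions 6–7 → each gets rank 6.
Nia has value 1065 mm → rank 3.

3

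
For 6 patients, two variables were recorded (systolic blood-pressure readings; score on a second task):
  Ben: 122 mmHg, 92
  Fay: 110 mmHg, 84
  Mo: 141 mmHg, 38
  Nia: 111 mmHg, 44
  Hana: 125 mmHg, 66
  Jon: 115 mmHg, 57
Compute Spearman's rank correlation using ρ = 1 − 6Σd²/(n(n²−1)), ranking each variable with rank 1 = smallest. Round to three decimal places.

Ranks of variable 1: 4, 1, 6, 2, 5, 3
Ranks of variable 2: 6, 5, 1, 2, 4, 3
d = r₁ − r₂: -2, -4, 5, 0, 1, 0
d²: 4, 16, 25, 0, 1, 0; Σd² = 46
ρ = 1 − 6·46/(6·35) = 1 − 276/210 = -0.314

-0.314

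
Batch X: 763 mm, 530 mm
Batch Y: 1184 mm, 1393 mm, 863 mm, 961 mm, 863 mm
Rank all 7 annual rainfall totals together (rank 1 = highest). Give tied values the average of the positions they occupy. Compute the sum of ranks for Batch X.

Sorted (descending): 1393, 1184, 961, 863, 863, 763, 530
The 2 values of 863 occupy positions 4–5 → average rank (4+5)/2 = 4.5.
Batch X values → pooled ranks: 763→6, 530→7
Rank sum = 6 + 7 = 13

13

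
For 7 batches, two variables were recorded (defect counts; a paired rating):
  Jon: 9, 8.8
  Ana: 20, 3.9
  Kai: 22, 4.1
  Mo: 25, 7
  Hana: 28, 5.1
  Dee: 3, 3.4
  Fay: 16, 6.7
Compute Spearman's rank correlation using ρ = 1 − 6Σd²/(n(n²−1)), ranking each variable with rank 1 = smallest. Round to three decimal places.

Ranks of variable 1: 2, 4, 5, 6, 7, 1, 3
Ranks of variable 2: 7, 2, 3, 6, 4, 1, 5
d = r₁ − r₂: -5, 2, 2, 0, 3, 0, -2
d²: 25, 4, 4, 0, 9, 0, 4; Σd² = 46
ρ = 1 − 6·46/(7·48) = 1 − 276/336 = 0.179

0.179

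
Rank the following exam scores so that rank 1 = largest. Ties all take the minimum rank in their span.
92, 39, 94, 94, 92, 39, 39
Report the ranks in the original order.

3, 5, 1, 1, 3, 5, 5

Sorted (descending): 94, 94, 92, 92, 39, 39, 39
The 2 values of 94 occupy positions 1–2 → each gets rank 1.
The 2 values of 92 occupy positions 3–4 → each gets rank 3.
The 3 values of 39 occupy positions 5–7 → each gets rank 5.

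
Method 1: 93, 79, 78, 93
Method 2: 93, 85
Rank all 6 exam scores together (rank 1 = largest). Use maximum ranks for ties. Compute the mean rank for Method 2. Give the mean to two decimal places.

3.50

Sorted (descending): 93, 93, 93, 85, 79, 78
The 3 values of 93 occupy positions 1–3 → each gets rank 3.
Method 2 values → pooled ranks: 93→3, 85→4
Mean rank = (3 + 4) / 2 = 3.50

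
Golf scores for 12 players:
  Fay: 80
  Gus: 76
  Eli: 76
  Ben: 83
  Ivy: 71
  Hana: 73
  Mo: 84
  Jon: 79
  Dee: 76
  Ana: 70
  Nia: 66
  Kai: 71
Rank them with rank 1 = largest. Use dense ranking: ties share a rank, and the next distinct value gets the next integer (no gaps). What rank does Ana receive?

Sorted (descending): 84, 83, 80, 79, 76, 76, 76, 73, 71, 71, 70, 66
The 3 values of 76 share dense rank 5.
The 2 values of 71 share dense rank 7.
Remaining distinct values take the next consecutive integers.
Ana has value 70 → rank 8.

8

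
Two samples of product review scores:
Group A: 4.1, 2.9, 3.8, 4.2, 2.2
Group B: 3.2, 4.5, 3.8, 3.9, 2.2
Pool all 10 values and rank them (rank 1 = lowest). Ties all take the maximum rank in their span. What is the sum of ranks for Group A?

28

Sorted (ascending): 2.2, 2.2, 2.9, 3.2, 3.8, 3.8, 3.9, 4.1, 4.2, 4.5
The 2 values of 2.2 occupy positions 1–2 → each gets rank 2.
The 2 values of 3.8 occupy positions 5–6 → each gets rank 6.
Group A values → pooled ranks: 4.1→8, 2.9→3, 3.8→6, 4.2→9, 2.2→2
Rank sum = 8 + 3 + 6 + 9 + 2 = 28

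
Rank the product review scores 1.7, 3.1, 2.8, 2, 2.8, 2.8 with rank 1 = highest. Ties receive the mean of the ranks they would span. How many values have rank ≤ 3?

Sorted (descending): 3.1, 2.8, 2.8, 2.8, 2, 1.7
The 3 values of 2.8 occupy positions 2–4 → average rank 3.
Ranks ≤ 3: {1, 3, 3, 3} → 4 values.

4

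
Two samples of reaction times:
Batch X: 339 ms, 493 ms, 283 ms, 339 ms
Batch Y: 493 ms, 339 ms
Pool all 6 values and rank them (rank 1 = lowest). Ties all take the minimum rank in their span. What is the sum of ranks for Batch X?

10

Sorted (ascending): 283, 339, 339, 339, 493, 493
The 3 values of 339 occupy positions 2–4 → each gets rank 2.
The 2 values of 493 occupy positions 5–6 → each gets rank 5.
Batch X values → pooled ranks: 339→2, 493→5, 283→1, 339→2
Rank sum = 2 + 5 + 1 + 2 = 10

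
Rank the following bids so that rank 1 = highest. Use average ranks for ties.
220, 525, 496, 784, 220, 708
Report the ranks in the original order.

5.5, 3, 4, 1, 5.5, 2

Sorted (descending): 784, 708, 525, 496, 220, 220
The 2 values of 220 occupy positions 5–6 → average rank (5+6)/2 = 5.5.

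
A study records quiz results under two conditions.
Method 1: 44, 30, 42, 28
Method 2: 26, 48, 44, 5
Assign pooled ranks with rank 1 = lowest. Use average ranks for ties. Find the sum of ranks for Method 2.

Sorted (ascending): 5, 26, 28, 30, 42, 44, 44, 48
The 2 values of 44 occupy positions 6–7 → average rank (6+7)/2 = 6.5.
Method 2 values → pooled ranks: 26→2, 48→8, 44→6.5, 5→1
Rank sum = 2 + 8 + 6.5 + 1 = 17.5

17.5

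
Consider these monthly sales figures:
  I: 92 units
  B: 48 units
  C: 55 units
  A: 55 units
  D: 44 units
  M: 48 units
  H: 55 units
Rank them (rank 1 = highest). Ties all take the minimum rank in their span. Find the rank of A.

Sorted (descending): 92, 55, 55, 55, 48, 48, 44
The 3 values of 55 occupy positions 2–4 → each gets rank 2.
The 2 values of 48 occupy positions 5–6 → each gets rank 5.
A has value 55 units → rank 2.

2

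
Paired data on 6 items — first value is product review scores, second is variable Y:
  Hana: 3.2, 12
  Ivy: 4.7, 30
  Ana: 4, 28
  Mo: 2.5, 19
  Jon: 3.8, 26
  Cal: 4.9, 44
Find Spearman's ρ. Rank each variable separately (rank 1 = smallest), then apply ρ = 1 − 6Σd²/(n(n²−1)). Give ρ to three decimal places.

0.943

Ranks of variable 1: 2, 5, 4, 1, 3, 6
Ranks of variable 2: 1, 5, 4, 2, 3, 6
d = r₁ − r₂: 1, 0, 0, -1, 0, 0
d²: 1, 0, 0, 1, 0, 0; Σd² = 2
ρ = 1 − 6·2/(6·35) = 1 − 12/210 = 0.943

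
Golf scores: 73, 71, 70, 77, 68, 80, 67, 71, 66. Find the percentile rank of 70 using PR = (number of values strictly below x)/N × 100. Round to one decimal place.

33.3

N = 9.
Strictly below 70: 3. Equal to 70: 1.
PR = 3/9 × 100 = 33.3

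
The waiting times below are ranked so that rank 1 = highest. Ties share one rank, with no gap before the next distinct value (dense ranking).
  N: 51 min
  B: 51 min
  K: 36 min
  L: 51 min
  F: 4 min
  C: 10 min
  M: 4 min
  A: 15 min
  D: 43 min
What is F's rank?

Sorted (descending): 51, 51, 51, 43, 36, 15, 10, 4, 4
The 3 values of 51 share dense rank 1.
The 2 values of 4 share dense rank 6.
Remaining distinct values take the next consecutive integers.
F has value 4 min → rank 6.

6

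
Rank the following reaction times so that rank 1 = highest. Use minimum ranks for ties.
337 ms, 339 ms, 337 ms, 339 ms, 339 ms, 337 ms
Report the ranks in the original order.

Sorted (descending): 339, 339, 339, 337, 337, 337
The 3 values of 339 occupy positions 1–3 → each gets rank 1.
The 3 values of 337 occupy positions 4–6 → each gets rank 4.

4, 1, 4, 1, 1, 4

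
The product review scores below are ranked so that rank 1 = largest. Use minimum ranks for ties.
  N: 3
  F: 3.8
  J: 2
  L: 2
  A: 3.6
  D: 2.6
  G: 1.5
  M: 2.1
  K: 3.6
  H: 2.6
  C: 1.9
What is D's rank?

5

Sorted (descending): 3.8, 3.6, 3.6, 3, 2.6, 2.6, 2.1, 2, 2, 1.9, 1.5
The 2 values of 3.6 occupy positions 2–3 → each gets rank 2.
The 2 values of 2.6 occupy positions 5–6 → each gets rank 5.
The 2 values of 2 occupy positions 8–9 → each gets rank 8.
D has value 2.6 → rank 5.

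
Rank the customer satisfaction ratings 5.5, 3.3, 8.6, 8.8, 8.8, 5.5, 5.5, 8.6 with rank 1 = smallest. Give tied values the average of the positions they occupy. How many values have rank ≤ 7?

6

Sorted (ascending): 3.3, 5.5, 5.5, 5.5, 8.6, 8.6, 8.8, 8.8
The 3 values of 5.5 occupy positions 2–4 → average rank 3.
The 2 values of 8.6 occupy positions 5–6 → average rank (5+6)/2 = 5.5.
The 2 values of 8.8 occupy positions 7–8 → average rank (7+8)/2 = 7.5.
Ranks ≤ 7: {1, 3, 3, 3, 5.5, 5.5} → 6 values.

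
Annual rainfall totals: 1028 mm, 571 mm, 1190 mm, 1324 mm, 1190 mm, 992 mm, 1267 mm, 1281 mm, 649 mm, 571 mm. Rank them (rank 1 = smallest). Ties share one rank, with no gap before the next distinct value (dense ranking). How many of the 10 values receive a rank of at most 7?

9

Sorted (ascending): 571, 571, 649, 992, 1028, 1190, 1190, 1267, 1281, 1324
The 2 values of 571 share dense rank 1.
The 2 values of 1190 share dense rank 5.
Remaining distinct values take the next consecutive integers.
Ranks ≤ 7: {1, 1, 2, 3, 4, 5, 5, 6, 7} → 9 values.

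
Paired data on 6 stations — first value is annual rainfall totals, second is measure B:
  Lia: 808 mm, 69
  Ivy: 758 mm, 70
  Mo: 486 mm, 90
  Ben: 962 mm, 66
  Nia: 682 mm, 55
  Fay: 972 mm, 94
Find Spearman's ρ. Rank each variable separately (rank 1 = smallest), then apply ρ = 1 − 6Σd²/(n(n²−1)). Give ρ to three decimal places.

Ranks of variable 1: 4, 3, 1, 5, 2, 6
Ranks of variable 2: 3, 4, 5, 2, 1, 6
d = r₁ − r₂: 1, -1, -4, 3, 1, 0
d²: 1, 1, 16, 9, 1, 0; Σd² = 28
ρ = 1 − 6·28/(6·35) = 1 − 168/210 = 0.200

0.200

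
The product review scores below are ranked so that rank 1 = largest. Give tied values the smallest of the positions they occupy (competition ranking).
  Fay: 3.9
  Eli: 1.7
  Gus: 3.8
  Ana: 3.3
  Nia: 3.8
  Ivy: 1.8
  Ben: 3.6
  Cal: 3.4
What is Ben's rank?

Sorted (descending): 3.9, 3.8, 3.8, 3.6, 3.4, 3.3, 1.8, 1.7
The 2 values of 3.8 occupy positions 2–3 → each gets rank 2.
Ben has value 3.6 → rank 4.

4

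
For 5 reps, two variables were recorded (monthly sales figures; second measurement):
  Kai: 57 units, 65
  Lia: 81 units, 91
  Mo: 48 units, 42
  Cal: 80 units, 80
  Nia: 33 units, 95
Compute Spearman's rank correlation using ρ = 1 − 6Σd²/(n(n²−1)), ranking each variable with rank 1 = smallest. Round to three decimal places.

Ranks of variable 1: 3, 5, 2, 4, 1
Ranks of variable 2: 2, 4, 1, 3, 5
d = r₁ − r₂: 1, 1, 1, 1, -4
d²: 1, 1, 1, 1, 16; Σd² = 20
ρ = 1 − 6·20/(5·24) = 1 − 120/120 = 0.000

0.000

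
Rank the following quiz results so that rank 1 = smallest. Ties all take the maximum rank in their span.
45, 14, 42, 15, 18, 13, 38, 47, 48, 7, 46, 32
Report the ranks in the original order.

9, 3, 8, 4, 5, 2, 7, 11, 12, 1, 10, 6

Sorted (ascending): 7, 13, 14, 15, 18, 32, 38, 42, 45, 46, 47, 48
No ties — each value takes its position as its rank.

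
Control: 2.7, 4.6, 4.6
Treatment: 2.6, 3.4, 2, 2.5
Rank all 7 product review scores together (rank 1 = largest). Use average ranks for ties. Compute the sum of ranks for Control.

7

Sorted (descending): 4.6, 4.6, 3.4, 2.7, 2.6, 2.5, 2
The 2 values of 4.6 occupy positions 1–2 → average rank (1+2)/2 = 1.5.
Control values → pooled ranks: 2.7→4, 4.6→1.5, 4.6→1.5
Rank sum = 4 + 1.5 + 1.5 = 7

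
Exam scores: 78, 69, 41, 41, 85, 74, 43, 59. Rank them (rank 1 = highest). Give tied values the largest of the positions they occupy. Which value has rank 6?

Sorted (descending): 85, 78, 74, 69, 59, 43, 41, 41
The 2 values of 41 occupy positions 7–8 → each gets rank 8.
Rank 6 → value 43.

43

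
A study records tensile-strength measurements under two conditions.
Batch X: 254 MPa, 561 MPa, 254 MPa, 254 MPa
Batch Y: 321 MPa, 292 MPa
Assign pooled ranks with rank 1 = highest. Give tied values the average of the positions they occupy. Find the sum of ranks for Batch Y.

Sorted (descending): 561, 321, 292, 254, 254, 254
The 3 values of 254 occupy positions 4–6 → average rank 5.
Batch Y values → pooled ranks: 321→2, 292→3
Rank sum = 2 + 3 = 5

5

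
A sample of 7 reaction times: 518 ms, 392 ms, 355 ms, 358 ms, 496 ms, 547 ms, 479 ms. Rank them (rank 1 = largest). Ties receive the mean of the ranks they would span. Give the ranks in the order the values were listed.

2, 5, 7, 6, 3, 1, 4

Sorted (descending): 547, 518, 496, 479, 392, 358, 355
No ties — each value takes its position as its rank.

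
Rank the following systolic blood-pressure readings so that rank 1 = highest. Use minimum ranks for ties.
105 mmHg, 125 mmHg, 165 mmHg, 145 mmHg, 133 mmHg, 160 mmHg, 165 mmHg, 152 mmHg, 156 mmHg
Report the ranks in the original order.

9, 8, 1, 6, 7, 3, 1, 5, 4

Sorted (descending): 165, 165, 160, 156, 152, 145, 133, 125, 105
The 2 values of 165 occupy positions 1–2 → each gets rank 1.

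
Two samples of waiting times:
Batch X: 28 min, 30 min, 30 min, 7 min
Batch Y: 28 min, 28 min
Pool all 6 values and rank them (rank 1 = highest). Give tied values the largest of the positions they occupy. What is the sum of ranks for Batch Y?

Sorted (descending): 30, 30, 28, 28, 28, 7
The 2 values of 30 occupy positions 1–2 → each gets rank 2.
The 3 values of 28 occupy positions 3–5 → each gets rank 5.
Batch Y values → pooled ranks: 28→5, 28→5
Rank sum = 5 + 5 = 10

10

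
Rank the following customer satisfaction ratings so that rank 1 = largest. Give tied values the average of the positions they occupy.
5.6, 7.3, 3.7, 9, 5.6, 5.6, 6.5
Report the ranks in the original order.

5, 2, 7, 1, 5, 5, 3

Sorted (descending): 9, 7.3, 6.5, 5.6, 5.6, 5.6, 3.7
The 3 values of 5.6 occupy positions 4–6 → average rank 5.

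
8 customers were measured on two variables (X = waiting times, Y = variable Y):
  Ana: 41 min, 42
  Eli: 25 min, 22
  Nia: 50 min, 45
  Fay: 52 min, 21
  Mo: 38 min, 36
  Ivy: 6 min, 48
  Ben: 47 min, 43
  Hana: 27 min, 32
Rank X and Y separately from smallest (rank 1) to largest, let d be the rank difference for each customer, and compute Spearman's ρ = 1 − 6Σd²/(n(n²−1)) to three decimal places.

Ranks of variable 1: 5, 2, 7, 8, 4, 1, 6, 3
Ranks of variable 2: 5, 2, 7, 1, 4, 8, 6, 3
d = r₁ − r₂: 0, 0, 0, 7, 0, -7, 0, 0
d²: 0, 0, 0, 49, 0, 49, 0, 0; Σd² = 98
ρ = 1 − 6·98/(8·63) = 1 − 588/504 = -0.167

-0.167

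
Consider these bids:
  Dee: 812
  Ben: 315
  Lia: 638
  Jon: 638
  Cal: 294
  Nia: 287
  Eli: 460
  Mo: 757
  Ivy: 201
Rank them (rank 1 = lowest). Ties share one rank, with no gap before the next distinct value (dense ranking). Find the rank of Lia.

Sorted (ascending): 201, 287, 294, 315, 460, 638, 638, 757, 812
The 2 values of 638 share dense rank 6.
Remaining distinct values take the next consecutive integers.
Lia has value 638 → rank 6.

6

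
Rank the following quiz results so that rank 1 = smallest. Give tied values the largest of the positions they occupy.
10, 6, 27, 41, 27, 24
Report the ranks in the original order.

Sorted (ascending): 6, 10, 24, 27, 27, 41
The 2 values of 27 occupy positions 4–5 → each gets rank 5.

2, 1, 5, 6, 5, 3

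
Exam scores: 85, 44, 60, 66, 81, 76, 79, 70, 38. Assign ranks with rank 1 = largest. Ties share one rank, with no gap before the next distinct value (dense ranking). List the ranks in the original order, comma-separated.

Sorted (descending): 85, 81, 79, 76, 70, 66, 60, 44, 38
No ties — each value takes its position as its rank.

1, 8, 7, 6, 2, 4, 3, 5, 9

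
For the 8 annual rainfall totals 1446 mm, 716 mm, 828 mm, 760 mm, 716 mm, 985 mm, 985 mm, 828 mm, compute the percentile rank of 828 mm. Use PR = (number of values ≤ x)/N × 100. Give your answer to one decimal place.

N = 8.
Strictly below 828: 3. Equal to 828: 2.
PR = 5/8 × 100 = 62.5

62.5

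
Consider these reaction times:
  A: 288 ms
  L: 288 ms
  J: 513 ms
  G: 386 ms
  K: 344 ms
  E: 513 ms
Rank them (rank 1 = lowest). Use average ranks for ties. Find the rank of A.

Sorted (ascending): 288, 288, 344, 386, 513, 513
The 2 values of 288 occupy positions 1–2 → average rank (1+2)/2 = 1.5.
The 2 values of 513 occupy positions 5–6 → average rank (5+6)/2 = 5.5.
A has value 288 ms → rank 1.5.

1.5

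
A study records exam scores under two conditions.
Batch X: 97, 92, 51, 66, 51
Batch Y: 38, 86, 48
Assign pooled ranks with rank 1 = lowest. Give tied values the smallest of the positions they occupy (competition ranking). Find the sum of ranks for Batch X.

26

Sorted (ascending): 38, 48, 51, 51, 66, 86, 92, 97
The 2 values of 51 occupy positions 3–4 → each gets rank 3.
Batch X values → pooled ranks: 97→8, 92→7, 51→3, 66→5, 51→3
Rank sum = 8 + 7 + 3 + 5 + 3 = 26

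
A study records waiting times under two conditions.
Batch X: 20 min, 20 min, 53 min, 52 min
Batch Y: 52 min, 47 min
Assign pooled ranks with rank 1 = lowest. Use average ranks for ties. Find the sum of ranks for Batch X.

Sorted (ascending): 20, 20, 47, 52, 52, 53
The 2 values of 20 occupy positions 1–2 → average rank (1+2)/2 = 1.5.
The 2 values of 52 occupy positions 4–5 → average rank (4+5)/2 = 4.5.
Batch X values → pooled ranks: 20→1.5, 20→1.5, 53→6, 52→4.5
Rank sum = 1.5 + 1.5 + 6 + 4.5 = 13.5

13.5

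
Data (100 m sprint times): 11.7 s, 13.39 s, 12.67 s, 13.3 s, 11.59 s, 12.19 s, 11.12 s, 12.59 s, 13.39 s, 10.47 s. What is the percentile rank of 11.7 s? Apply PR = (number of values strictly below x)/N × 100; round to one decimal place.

30.0

N = 10.
Strictly below 11.7: 3. Equal to 11.7: 1.
PR = 3/10 × 100 = 30.0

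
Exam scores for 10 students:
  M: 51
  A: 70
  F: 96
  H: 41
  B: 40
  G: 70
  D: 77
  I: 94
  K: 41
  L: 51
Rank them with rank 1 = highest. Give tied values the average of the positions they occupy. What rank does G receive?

4.5

Sorted (descending): 96, 94, 77, 70, 70, 51, 51, 41, 41, 40
The 2 values of 70 occupy positions 4–5 → average rank (4+5)/2 = 4.5.
The 2 values of 51 occupy positions 6–7 → average rank (6+7)/2 = 6.5.
The 2 values of 41 occupy positions 8–9 → average rank (8+9)/2 = 8.5.
G has value 70 → rank 4.5.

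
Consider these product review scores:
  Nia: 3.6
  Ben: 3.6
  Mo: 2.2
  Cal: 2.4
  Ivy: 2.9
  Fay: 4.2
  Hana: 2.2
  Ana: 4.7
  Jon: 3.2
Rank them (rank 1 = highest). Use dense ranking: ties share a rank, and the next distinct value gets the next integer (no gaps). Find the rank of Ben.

3

Sorted (descending): 4.7, 4.2, 3.6, 3.6, 3.2, 2.9, 2.4, 2.2, 2.2
The 2 values of 3.6 share dense rank 3.
The 2 values of 2.2 share dense rank 7.
Remaining distinct values take the next consecutive integers.
Ben has value 3.6 → rank 3.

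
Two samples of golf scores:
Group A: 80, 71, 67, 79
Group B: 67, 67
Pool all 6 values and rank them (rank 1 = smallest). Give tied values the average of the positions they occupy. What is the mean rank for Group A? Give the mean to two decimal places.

4.25

Sorted (ascending): 67, 67, 67, 71, 79, 80
The 3 values of 67 occupy positions 1–3 → average rank 2.
Group A values → pooled ranks: 80→6, 71→4, 67→2, 79→5
Mean rank = (6 + 4 + 2 + 5) / 4 = 4.25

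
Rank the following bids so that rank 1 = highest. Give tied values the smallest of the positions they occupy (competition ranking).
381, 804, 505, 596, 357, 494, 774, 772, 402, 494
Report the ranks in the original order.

9, 1, 5, 4, 10, 6, 2, 3, 8, 6

Sorted (descending): 804, 774, 772, 596, 505, 494, 494, 402, 381, 357
The 2 values of 494 occupy positions 6–7 → each gets rank 6.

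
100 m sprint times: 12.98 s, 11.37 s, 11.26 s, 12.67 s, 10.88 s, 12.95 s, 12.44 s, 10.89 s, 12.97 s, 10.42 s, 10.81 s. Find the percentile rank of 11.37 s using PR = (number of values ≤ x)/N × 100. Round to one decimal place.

54.5

N = 11.
Strictly below 11.37: 5. Equal to 11.37: 1.
PR = 6/11 × 100 = 54.5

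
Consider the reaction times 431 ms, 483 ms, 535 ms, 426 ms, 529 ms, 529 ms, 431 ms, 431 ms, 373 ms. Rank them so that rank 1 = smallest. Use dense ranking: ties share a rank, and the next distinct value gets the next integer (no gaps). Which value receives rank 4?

483

Sorted (ascending): 373, 426, 431, 431, 431, 483, 529, 529, 535
The 3 values of 431 share dense rank 3.
The 2 values of 529 share dense rank 5.
Remaining distinct values take the next consecutive integers.
Rank 4 → value 483.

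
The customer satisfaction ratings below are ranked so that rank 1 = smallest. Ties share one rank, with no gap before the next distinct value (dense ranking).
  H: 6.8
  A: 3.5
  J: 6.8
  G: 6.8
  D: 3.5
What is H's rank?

Sorted (ascending): 3.5, 3.5, 6.8, 6.8, 6.8
The 2 values of 3.5 share dense rank 1.
The 3 values of 6.8 share dense rank 2.
H has value 6.8 → rank 2.

2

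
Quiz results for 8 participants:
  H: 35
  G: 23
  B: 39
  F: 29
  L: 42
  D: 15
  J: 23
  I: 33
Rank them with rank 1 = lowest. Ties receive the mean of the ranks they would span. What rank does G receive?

Sorted (ascending): 15, 23, 23, 29, 33, 35, 39, 42
The 2 values of 23 occupy positions 2–3 → average rank (2+3)/2 = 2.5.
G has value 23 → rank 2.5.

2.5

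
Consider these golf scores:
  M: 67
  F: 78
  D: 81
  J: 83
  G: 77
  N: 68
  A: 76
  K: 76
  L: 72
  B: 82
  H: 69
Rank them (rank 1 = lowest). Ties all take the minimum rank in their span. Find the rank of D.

9

Sorted (ascending): 67, 68, 69, 72, 76, 76, 77, 78, 81, 82, 83
The 2 values of 76 occupy positions 5–6 → each gets rank 5.
D has value 81 → rank 9.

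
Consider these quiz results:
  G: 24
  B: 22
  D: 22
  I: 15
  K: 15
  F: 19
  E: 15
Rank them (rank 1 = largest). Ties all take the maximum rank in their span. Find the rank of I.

Sorted (descending): 24, 22, 22, 19, 15, 15, 15
The 2 values of 22 occupy positions 2–3 → each gets rank 3.
The 3 values of 15 occupy positions 5–7 → each gets rank 7.
I has value 15 → rank 7.

7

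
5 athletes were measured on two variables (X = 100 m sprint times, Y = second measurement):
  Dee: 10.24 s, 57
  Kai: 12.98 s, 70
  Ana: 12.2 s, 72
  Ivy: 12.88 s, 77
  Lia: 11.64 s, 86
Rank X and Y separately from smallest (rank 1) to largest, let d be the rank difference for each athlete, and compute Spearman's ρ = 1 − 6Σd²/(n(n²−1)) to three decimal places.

Ranks of variable 1: 1, 5, 3, 4, 2
Ranks of variable 2: 1, 2, 3, 4, 5
d = r₁ − r₂: 0, 3, 0, 0, -3
d²: 0, 9, 0, 0, 9; Σd² = 18
ρ = 1 − 6·18/(5·24) = 1 − 108/120 = 0.100

0.100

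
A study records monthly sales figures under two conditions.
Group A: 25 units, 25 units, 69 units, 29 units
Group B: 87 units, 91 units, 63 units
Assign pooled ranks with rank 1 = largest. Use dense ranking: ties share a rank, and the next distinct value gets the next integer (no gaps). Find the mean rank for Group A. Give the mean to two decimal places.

5.00

Sorted (descending): 91, 87, 69, 63, 29, 25, 25
The 2 values of 25 share dense rank 6.
Remaining distinct values take the next consecutive integers.
Group A values → pooled ranks: 25→6, 25→6, 69→3, 29→5
Mean rank = (6 + 6 + 3 + 5) / 4 = 5.00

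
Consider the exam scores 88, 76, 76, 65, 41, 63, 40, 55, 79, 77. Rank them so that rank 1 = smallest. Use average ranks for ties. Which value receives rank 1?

40

Sorted (ascending): 40, 41, 55, 63, 65, 76, 76, 77, 79, 88
The 2 values of 76 occupy positions 6–7 → average rank (6+7)/2 = 6.5.
Rank 1 → value 40.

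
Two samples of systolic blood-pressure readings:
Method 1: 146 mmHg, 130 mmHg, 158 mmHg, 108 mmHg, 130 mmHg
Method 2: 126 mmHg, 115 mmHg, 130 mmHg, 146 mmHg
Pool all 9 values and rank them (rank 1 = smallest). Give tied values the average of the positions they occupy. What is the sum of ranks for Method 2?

Sorted (ascending): 108, 115, 126, 130, 130, 130, 146, 146, 158
The 3 values of 130 occupy positions 4–6 → average rank 5.
The 2 values of 146 occupy positions 7–8 → average rank (7+8)/2 = 7.5.
Method 2 values → pooled ranks: 126→3, 115→2, 130→5, 146→7.5
Rank sum = 3 + 2 + 5 + 7.5 = 17.5

17.5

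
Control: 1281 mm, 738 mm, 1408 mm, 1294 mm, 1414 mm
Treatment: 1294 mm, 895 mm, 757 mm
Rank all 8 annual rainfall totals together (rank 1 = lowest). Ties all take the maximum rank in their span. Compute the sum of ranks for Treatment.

11

Sorted (ascending): 738, 757, 895, 1281, 1294, 1294, 1408, 1414
The 2 values of 1294 occupy positions 5–6 → each gets rank 6.
Treatment values → pooled ranks: 1294→6, 895→3, 757→2
Rank sum = 6 + 3 + 2 = 11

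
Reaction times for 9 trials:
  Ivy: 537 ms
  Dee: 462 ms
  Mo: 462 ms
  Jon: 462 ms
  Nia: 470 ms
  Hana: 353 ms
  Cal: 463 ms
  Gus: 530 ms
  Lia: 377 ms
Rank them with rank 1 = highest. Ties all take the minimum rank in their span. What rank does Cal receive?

Sorted (descending): 537, 530, 470, 463, 462, 462, 462, 377, 353
The 3 values of 462 occupy positions 5–7 → each gets rank 5.
Cal has value 463 ms → rank 4.

4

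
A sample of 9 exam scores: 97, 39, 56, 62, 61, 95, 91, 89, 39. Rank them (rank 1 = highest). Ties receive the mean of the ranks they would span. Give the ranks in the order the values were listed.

Sorted (descending): 97, 95, 91, 89, 62, 61, 56, 39, 39
The 2 values of 39 occupy positions 8–9 → average rank (8+9)/2 = 8.5.

1, 8.5, 7, 5, 6, 2, 3, 4, 8.5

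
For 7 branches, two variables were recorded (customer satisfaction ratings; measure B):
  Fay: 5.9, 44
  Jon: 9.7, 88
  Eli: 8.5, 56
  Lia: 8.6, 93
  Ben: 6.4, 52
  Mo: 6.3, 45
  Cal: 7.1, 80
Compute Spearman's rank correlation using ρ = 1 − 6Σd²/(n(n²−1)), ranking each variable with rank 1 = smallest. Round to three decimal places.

Ranks of variable 1: 1, 7, 5, 6, 3, 2, 4
Ranks of variable 2: 1, 6, 4, 7, 3, 2, 5
d = r₁ − r₂: 0, 1, 1, -1, 0, 0, -1
d²: 0, 1, 1, 1, 0, 0, 1; Σd² = 4
ρ = 1 − 6·4/(7·48) = 1 − 24/336 = 0.929

0.929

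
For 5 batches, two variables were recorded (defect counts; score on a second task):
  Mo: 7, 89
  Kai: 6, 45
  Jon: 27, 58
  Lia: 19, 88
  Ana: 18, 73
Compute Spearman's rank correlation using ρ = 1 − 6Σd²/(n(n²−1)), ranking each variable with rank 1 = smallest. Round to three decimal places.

0.100

Ranks of variable 1: 2, 1, 5, 4, 3
Ranks of variable 2: 5, 1, 2, 4, 3
d = r₁ − r₂: -3, 0, 3, 0, 0
d²: 9, 0, 9, 0, 0; Σd² = 18
ρ = 1 − 6·18/(5·24) = 1 − 108/120 = 0.100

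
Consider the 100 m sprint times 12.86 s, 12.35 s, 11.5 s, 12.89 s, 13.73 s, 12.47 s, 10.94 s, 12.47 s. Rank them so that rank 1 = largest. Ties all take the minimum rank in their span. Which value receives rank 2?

12.89

Sorted (descending): 13.73, 12.89, 12.86, 12.47, 12.47, 12.35, 11.5, 10.94
The 2 values of 12.47 occupy positions 4–5 → each gets rank 4.
Rank 2 → value 12.89.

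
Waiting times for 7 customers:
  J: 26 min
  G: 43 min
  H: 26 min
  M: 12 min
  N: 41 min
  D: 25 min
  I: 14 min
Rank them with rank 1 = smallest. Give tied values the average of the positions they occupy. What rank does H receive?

Sorted (ascending): 12, 14, 25, 26, 26, 41, 43
The 2 values of 26 occupy positions 4–5 → average rank (4+5)/2 = 4.5.
H has value 26 min → rank 4.5.

4.5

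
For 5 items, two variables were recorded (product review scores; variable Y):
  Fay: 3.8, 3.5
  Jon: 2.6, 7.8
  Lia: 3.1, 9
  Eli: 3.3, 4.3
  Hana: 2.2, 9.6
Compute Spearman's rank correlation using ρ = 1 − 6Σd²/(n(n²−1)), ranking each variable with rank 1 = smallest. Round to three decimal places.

-0.900

Ranks of variable 1: 5, 2, 3, 4, 1
Ranks of variable 2: 1, 3, 4, 2, 5
d = r₁ − r₂: 4, -1, -1, 2, -4
d²: 16, 1, 1, 4, 16; Σd² = 38
ρ = 1 − 6·38/(5·24) = 1 − 228/120 = -0.900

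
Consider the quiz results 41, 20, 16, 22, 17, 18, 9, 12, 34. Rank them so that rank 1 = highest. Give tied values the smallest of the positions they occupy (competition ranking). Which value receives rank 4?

Sorted (descending): 41, 34, 22, 20, 18, 17, 16, 12, 9
No ties — each value takes its position as its rank.
Rank 4 → value 20.

20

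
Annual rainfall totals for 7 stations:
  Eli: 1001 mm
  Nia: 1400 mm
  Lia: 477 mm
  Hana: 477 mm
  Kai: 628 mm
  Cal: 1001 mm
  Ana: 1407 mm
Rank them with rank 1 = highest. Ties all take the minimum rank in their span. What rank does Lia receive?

6

Sorted (descending): 1407, 1400, 1001, 1001, 628, 477, 477
The 2 values of 1001 occupy positions 3–4 → each gets rank 3.
The 2 values of 477 occupy positions 6–7 → each gets rank 6.
Lia has value 477 mm → rank 6.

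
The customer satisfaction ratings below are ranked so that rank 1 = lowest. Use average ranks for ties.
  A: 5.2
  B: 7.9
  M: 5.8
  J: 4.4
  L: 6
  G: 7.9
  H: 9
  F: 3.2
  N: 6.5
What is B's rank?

Sorted (ascending): 3.2, 4.4, 5.2, 5.8, 6, 6.5, 7.9, 7.9, 9
The 2 values of 7.9 occupy positions 7–8 → average rank (7+8)/2 = 7.5.
B has value 7.9 → rank 7.5.

7.5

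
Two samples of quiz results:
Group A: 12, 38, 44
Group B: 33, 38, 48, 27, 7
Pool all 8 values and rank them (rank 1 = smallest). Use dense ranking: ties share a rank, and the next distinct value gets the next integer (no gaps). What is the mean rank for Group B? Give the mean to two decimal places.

Sorted (ascending): 7, 12, 27, 33, 38, 38, 44, 48
The 2 values of 38 share dense rank 5.
Remaining distinct values take the next consecutive integers.
Group B values → pooled ranks: 33→4, 38→5, 48→7, 27→3, 7→1
Mean rank = (4 + 5 + 7 + 3 + 1) / 5 = 4.00

4.00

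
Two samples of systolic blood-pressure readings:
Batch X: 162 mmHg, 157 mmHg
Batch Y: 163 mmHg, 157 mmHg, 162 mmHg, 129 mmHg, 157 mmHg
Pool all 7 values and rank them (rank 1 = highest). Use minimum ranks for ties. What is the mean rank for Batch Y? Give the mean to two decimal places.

3.60

Sorted (descending): 163, 162, 162, 157, 157, 157, 129
The 2 values of 162 occupy positions 2–3 → each gets rank 2.
The 3 values of 157 occupy positions 4–6 → each gets rank 4.
Batch Y values → pooled ranks: 163→1, 157→4, 162→2, 129→7, 157→4
Mean rank = (1 + 4 + 2 + 7 + 4) / 5 = 3.60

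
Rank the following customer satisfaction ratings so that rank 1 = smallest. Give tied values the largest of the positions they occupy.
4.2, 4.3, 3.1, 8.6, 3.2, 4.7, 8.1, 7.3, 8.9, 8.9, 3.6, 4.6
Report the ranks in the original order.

4, 5, 1, 10, 2, 7, 9, 8, 12, 12, 3, 6

Sorted (ascending): 3.1, 3.2, 3.6, 4.2, 4.3, 4.6, 4.7, 7.3, 8.1, 8.6, 8.9, 8.9
The 2 values of 8.9 occupy positions 11–12 → each gets rank 12.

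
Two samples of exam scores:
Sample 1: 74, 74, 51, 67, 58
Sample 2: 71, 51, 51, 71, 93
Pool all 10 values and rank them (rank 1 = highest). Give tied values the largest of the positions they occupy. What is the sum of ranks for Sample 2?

Sorted (descending): 93, 74, 74, 71, 71, 67, 58, 51, 51, 51
The 2 values of 74 occupy positions 2–3 → each gets rank 3.
The 2 values of 71 occupy positions 4–5 → each gets rank 5.
The 3 values of 51 occupy positions 8–10 → each gets rank 10.
Sample 2 values → pooled ranks: 71→5, 51→10, 51→10, 71→5, 93→1
Rank sum = 5 + 10 + 10 + 5 + 1 = 31

31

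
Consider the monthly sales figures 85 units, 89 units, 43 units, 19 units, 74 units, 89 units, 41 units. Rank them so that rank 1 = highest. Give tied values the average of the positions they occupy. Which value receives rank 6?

41

Sorted (descending): 89, 89, 85, 74, 43, 41, 19
The 2 values of 89 occupy positions 1–2 → average rank (1+2)/2 = 1.5.
Rank 6 → value 41.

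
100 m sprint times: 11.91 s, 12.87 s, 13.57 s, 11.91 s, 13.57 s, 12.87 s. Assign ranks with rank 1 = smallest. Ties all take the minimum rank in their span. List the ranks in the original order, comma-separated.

Sorted (ascending): 11.91, 11.91, 12.87, 12.87, 13.57, 13.57
The 2 values of 11.91 occupy positions 1–2 → each gets rank 1.
The 2 values of 12.87 occupy positions 3–4 → each gets rank 3.
The 2 values of 13.57 occupy positions 5–6 → each gets rank 5.

1, 3, 5, 1, 5, 3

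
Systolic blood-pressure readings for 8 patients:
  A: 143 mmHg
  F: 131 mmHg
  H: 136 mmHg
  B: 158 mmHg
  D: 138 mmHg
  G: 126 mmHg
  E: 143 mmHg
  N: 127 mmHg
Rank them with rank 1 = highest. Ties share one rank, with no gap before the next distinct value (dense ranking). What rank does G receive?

7

Sorted (descending): 158, 143, 143, 138, 136, 131, 127, 126
The 2 values of 143 share dense rank 2.
Remaining distinct values take the next consecutive integers.
G has value 126 mmHg → rank 7.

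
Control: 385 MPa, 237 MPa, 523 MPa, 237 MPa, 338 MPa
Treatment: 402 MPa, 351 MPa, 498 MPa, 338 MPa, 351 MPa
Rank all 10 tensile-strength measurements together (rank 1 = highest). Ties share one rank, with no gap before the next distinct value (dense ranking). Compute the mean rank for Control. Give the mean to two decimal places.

5.00

Sorted (descending): 523, 498, 402, 385, 351, 351, 338, 338, 237, 237
The 2 values of 351 share dense rank 5.
The 2 values of 338 share dense rank 6.
The 2 values of 237 share dense rank 7.
Remaining distinct values take the next consecutive integers.
Control values → pooled ranks: 385→4, 237→7, 523→1, 237→7, 338→6
Mean rank = (4 + 7 + 1 + 7 + 6) / 5 = 5.00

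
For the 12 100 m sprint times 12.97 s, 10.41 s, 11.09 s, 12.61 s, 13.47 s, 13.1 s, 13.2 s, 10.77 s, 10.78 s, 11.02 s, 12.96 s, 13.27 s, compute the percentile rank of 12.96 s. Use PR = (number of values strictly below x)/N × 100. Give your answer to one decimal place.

50.0

N = 12.
Strictly below 12.96: 6. Equal to 12.96: 1.
PR = 6/12 × 100 = 50.0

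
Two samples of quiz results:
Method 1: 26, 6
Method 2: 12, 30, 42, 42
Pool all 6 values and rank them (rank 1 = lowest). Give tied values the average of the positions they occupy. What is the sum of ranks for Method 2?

17

Sorted (ascending): 6, 12, 26, 30, 42, 42
The 2 values of 42 occupy positions 5–6 → average rank (5+6)/2 = 5.5.
Method 2 values → pooled ranks: 12→2, 30→4, 42→5.5, 42→5.5
Rank sum = 2 + 4 + 5.5 + 5.5 = 17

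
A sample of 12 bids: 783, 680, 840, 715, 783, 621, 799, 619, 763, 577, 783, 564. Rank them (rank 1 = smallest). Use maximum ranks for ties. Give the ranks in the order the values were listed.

Sorted (ascending): 564, 577, 619, 621, 680, 715, 763, 783, 783, 783, 799, 840
The 3 values of 783 occupy positions 8–10 → each gets rank 10.

10, 5, 12, 6, 10, 4, 11, 3, 7, 2, 10, 1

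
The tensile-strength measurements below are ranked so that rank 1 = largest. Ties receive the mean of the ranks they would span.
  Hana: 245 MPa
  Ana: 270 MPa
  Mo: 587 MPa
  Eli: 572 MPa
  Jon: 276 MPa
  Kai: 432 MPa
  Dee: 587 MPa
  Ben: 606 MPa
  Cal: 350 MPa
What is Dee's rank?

Sorted (descending): 606, 587, 587, 572, 432, 350, 276, 270, 245
The 2 values of 587 occupy positions 2–3 → average rank (2+3)/2 = 2.5.
Dee has value 587 MPa → rank 2.5.

2.5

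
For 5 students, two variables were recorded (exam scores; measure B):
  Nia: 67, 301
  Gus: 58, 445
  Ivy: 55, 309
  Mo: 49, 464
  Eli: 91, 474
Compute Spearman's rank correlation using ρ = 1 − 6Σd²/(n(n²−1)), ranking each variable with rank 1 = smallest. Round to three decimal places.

0.100

Ranks of variable 1: 4, 3, 2, 1, 5
Ranks of variable 2: 1, 3, 2, 4, 5
d = r₁ − r₂: 3, 0, 0, -3, 0
d²: 9, 0, 0, 9, 0; Σd² = 18
ρ = 1 − 6·18/(5·24) = 1 − 108/120 = 0.100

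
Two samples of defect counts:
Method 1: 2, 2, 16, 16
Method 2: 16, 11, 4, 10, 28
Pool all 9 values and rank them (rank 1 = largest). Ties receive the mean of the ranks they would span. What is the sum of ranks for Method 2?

Sorted (descending): 28, 16, 16, 16, 11, 10, 4, 2, 2
The 3 values of 16 occupy positions 2–4 → average rank 3.
The 2 values of 2 occupy positions 8–9 → average rank (8+9)/2 = 8.5.
Method 2 values → pooled ranks: 16→3, 11→5, 4→7, 10→6, 28→1
Rank sum = 3 + 5 + 7 + 6 + 1 = 22

22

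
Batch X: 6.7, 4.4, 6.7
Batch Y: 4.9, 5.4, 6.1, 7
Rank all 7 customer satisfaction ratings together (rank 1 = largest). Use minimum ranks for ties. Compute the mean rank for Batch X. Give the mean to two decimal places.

3.67

Sorted (descending): 7, 6.7, 6.7, 6.1, 5.4, 4.9, 4.4
The 2 values of 6.7 occupy positions 2–3 → each gets rank 2.
Batch X values → pooled ranks: 6.7→2, 4.4→7, 6.7→2
Mean rank = (2 + 7 + 2) / 3 = 3.67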